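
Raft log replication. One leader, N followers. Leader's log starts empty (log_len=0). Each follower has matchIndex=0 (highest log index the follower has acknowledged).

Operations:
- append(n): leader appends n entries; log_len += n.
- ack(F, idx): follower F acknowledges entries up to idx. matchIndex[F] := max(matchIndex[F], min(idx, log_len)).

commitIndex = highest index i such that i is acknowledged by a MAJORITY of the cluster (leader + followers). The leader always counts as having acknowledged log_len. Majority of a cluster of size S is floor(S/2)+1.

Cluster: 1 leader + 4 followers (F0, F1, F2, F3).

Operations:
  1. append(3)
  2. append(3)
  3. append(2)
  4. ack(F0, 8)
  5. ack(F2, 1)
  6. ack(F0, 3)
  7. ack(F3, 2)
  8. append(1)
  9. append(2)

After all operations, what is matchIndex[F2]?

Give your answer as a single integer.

Answer: 1

Derivation:
Op 1: append 3 -> log_len=3
Op 2: append 3 -> log_len=6
Op 3: append 2 -> log_len=8
Op 4: F0 acks idx 8 -> match: F0=8 F1=0 F2=0 F3=0; commitIndex=0
Op 5: F2 acks idx 1 -> match: F0=8 F1=0 F2=1 F3=0; commitIndex=1
Op 6: F0 acks idx 3 -> match: F0=8 F1=0 F2=1 F3=0; commitIndex=1
Op 7: F3 acks idx 2 -> match: F0=8 F1=0 F2=1 F3=2; commitIndex=2
Op 8: append 1 -> log_len=9
Op 9: append 2 -> log_len=11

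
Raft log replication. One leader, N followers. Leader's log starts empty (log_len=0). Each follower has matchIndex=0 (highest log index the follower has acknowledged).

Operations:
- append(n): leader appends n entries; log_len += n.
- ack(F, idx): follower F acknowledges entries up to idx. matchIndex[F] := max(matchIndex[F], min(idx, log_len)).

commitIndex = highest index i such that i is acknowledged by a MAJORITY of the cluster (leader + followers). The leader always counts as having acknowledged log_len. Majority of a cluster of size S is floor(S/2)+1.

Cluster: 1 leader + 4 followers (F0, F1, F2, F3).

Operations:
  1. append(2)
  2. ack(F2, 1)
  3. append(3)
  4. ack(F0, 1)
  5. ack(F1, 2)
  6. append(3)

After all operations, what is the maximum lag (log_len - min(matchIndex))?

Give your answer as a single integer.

Answer: 8

Derivation:
Op 1: append 2 -> log_len=2
Op 2: F2 acks idx 1 -> match: F0=0 F1=0 F2=1 F3=0; commitIndex=0
Op 3: append 3 -> log_len=5
Op 4: F0 acks idx 1 -> match: F0=1 F1=0 F2=1 F3=0; commitIndex=1
Op 5: F1 acks idx 2 -> match: F0=1 F1=2 F2=1 F3=0; commitIndex=1
Op 6: append 3 -> log_len=8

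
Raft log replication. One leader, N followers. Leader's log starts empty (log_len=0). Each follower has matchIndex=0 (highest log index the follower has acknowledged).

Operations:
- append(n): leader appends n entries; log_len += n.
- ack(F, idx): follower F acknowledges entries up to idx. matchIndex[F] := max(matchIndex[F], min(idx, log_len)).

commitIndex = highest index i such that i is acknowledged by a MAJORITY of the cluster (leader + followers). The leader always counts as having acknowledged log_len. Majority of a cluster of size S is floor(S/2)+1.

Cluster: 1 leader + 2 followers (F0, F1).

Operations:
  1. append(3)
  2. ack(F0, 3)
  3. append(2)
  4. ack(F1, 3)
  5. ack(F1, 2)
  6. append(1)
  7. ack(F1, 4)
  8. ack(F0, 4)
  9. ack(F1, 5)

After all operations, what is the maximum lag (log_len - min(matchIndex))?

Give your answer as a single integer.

Op 1: append 3 -> log_len=3
Op 2: F0 acks idx 3 -> match: F0=3 F1=0; commitIndex=3
Op 3: append 2 -> log_len=5
Op 4: F1 acks idx 3 -> match: F0=3 F1=3; commitIndex=3
Op 5: F1 acks idx 2 -> match: F0=3 F1=3; commitIndex=3
Op 6: append 1 -> log_len=6
Op 7: F1 acks idx 4 -> match: F0=3 F1=4; commitIndex=4
Op 8: F0 acks idx 4 -> match: F0=4 F1=4; commitIndex=4
Op 9: F1 acks idx 5 -> match: F0=4 F1=5; commitIndex=5

Answer: 2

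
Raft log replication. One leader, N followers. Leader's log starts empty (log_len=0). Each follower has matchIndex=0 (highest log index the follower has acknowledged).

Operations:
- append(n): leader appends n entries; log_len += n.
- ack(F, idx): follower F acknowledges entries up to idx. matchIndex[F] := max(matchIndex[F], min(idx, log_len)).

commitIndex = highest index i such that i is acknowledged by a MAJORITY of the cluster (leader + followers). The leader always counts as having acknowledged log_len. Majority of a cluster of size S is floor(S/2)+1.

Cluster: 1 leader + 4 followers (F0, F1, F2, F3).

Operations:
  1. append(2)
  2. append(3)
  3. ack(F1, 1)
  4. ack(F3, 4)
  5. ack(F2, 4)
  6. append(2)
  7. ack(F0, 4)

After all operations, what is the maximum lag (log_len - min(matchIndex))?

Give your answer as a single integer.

Answer: 6

Derivation:
Op 1: append 2 -> log_len=2
Op 2: append 3 -> log_len=5
Op 3: F1 acks idx 1 -> match: F0=0 F1=1 F2=0 F3=0; commitIndex=0
Op 4: F3 acks idx 4 -> match: F0=0 F1=1 F2=0 F3=4; commitIndex=1
Op 5: F2 acks idx 4 -> match: F0=0 F1=1 F2=4 F3=4; commitIndex=4
Op 6: append 2 -> log_len=7
Op 7: F0 acks idx 4 -> match: F0=4 F1=1 F2=4 F3=4; commitIndex=4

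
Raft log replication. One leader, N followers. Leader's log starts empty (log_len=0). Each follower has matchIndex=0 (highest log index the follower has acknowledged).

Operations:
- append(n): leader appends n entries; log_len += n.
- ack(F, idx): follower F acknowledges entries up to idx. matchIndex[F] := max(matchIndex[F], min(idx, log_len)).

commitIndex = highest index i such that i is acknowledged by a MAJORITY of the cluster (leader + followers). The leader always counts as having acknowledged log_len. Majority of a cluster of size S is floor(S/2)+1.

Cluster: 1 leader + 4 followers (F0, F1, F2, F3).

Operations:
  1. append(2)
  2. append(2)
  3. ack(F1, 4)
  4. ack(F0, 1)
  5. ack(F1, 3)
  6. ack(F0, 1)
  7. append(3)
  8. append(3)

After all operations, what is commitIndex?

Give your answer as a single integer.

Op 1: append 2 -> log_len=2
Op 2: append 2 -> log_len=4
Op 3: F1 acks idx 4 -> match: F0=0 F1=4 F2=0 F3=0; commitIndex=0
Op 4: F0 acks idx 1 -> match: F0=1 F1=4 F2=0 F3=0; commitIndex=1
Op 5: F1 acks idx 3 -> match: F0=1 F1=4 F2=0 F3=0; commitIndex=1
Op 6: F0 acks idx 1 -> match: F0=1 F1=4 F2=0 F3=0; commitIndex=1
Op 7: append 3 -> log_len=7
Op 8: append 3 -> log_len=10

Answer: 1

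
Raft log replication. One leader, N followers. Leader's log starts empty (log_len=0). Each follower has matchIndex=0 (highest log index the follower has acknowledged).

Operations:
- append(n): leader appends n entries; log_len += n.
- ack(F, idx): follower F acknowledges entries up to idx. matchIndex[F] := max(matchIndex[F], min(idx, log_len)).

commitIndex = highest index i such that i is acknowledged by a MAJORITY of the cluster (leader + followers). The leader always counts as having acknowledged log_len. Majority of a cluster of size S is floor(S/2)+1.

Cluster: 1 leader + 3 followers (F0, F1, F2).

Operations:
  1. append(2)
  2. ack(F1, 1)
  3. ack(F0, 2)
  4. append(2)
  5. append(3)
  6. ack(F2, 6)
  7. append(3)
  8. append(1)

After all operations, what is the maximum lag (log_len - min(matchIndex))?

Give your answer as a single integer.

Answer: 10

Derivation:
Op 1: append 2 -> log_len=2
Op 2: F1 acks idx 1 -> match: F0=0 F1=1 F2=0; commitIndex=0
Op 3: F0 acks idx 2 -> match: F0=2 F1=1 F2=0; commitIndex=1
Op 4: append 2 -> log_len=4
Op 5: append 3 -> log_len=7
Op 6: F2 acks idx 6 -> match: F0=2 F1=1 F2=6; commitIndex=2
Op 7: append 3 -> log_len=10
Op 8: append 1 -> log_len=11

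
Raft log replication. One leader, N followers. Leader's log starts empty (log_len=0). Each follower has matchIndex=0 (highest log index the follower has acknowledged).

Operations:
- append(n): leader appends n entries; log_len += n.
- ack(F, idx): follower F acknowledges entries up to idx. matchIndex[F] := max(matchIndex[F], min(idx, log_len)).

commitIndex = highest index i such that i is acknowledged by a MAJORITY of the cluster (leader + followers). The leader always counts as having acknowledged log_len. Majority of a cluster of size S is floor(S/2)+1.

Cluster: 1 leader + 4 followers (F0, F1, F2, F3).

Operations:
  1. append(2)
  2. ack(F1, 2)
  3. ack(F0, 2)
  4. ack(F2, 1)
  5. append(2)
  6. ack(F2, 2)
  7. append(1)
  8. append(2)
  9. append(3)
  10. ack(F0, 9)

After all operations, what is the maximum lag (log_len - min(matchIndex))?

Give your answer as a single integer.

Answer: 10

Derivation:
Op 1: append 2 -> log_len=2
Op 2: F1 acks idx 2 -> match: F0=0 F1=2 F2=0 F3=0; commitIndex=0
Op 3: F0 acks idx 2 -> match: F0=2 F1=2 F2=0 F3=0; commitIndex=2
Op 4: F2 acks idx 1 -> match: F0=2 F1=2 F2=1 F3=0; commitIndex=2
Op 5: append 2 -> log_len=4
Op 6: F2 acks idx 2 -> match: F0=2 F1=2 F2=2 F3=0; commitIndex=2
Op 7: append 1 -> log_len=5
Op 8: append 2 -> log_len=7
Op 9: append 3 -> log_len=10
Op 10: F0 acks idx 9 -> match: F0=9 F1=2 F2=2 F3=0; commitIndex=2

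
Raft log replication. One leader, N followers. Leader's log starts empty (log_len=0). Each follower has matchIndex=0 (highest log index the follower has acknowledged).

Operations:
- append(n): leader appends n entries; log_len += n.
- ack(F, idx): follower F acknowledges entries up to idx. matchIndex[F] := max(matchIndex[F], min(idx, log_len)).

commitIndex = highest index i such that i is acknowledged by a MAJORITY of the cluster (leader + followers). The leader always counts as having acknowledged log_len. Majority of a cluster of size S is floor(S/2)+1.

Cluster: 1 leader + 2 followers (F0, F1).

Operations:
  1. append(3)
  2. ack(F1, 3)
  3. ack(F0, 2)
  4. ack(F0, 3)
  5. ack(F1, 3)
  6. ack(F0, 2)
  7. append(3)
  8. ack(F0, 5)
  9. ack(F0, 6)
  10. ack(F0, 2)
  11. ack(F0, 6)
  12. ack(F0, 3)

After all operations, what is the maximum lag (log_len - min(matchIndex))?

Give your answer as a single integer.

Answer: 3

Derivation:
Op 1: append 3 -> log_len=3
Op 2: F1 acks idx 3 -> match: F0=0 F1=3; commitIndex=3
Op 3: F0 acks idx 2 -> match: F0=2 F1=3; commitIndex=3
Op 4: F0 acks idx 3 -> match: F0=3 F1=3; commitIndex=3
Op 5: F1 acks idx 3 -> match: F0=3 F1=3; commitIndex=3
Op 6: F0 acks idx 2 -> match: F0=3 F1=3; commitIndex=3
Op 7: append 3 -> log_len=6
Op 8: F0 acks idx 5 -> match: F0=5 F1=3; commitIndex=5
Op 9: F0 acks idx 6 -> match: F0=6 F1=3; commitIndex=6
Op 10: F0 acks idx 2 -> match: F0=6 F1=3; commitIndex=6
Op 11: F0 acks idx 6 -> match: F0=6 F1=3; commitIndex=6
Op 12: F0 acks idx 3 -> match: F0=6 F1=3; commitIndex=6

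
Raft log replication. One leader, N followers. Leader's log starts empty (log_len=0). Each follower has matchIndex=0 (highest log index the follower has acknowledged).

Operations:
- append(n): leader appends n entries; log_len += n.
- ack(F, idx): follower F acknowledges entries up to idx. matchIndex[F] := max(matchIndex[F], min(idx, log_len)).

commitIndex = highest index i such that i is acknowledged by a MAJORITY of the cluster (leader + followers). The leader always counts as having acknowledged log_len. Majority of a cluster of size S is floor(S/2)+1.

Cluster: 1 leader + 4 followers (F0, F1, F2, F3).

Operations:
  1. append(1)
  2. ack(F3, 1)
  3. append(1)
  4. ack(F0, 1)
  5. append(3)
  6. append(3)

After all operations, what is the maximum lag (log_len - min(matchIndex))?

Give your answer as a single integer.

Op 1: append 1 -> log_len=1
Op 2: F3 acks idx 1 -> match: F0=0 F1=0 F2=0 F3=1; commitIndex=0
Op 3: append 1 -> log_len=2
Op 4: F0 acks idx 1 -> match: F0=1 F1=0 F2=0 F3=1; commitIndex=1
Op 5: append 3 -> log_len=5
Op 6: append 3 -> log_len=8

Answer: 8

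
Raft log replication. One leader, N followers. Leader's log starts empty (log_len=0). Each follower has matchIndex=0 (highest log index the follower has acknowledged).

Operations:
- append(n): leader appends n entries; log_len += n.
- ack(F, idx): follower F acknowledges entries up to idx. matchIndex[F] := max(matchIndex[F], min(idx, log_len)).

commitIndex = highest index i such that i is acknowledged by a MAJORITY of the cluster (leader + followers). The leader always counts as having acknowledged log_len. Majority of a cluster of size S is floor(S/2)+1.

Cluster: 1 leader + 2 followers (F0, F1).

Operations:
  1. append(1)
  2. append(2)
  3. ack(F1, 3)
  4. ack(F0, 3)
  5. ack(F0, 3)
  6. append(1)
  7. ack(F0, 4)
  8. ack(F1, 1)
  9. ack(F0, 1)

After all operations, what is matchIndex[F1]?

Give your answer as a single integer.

Answer: 3

Derivation:
Op 1: append 1 -> log_len=1
Op 2: append 2 -> log_len=3
Op 3: F1 acks idx 3 -> match: F0=0 F1=3; commitIndex=3
Op 4: F0 acks idx 3 -> match: F0=3 F1=3; commitIndex=3
Op 5: F0 acks idx 3 -> match: F0=3 F1=3; commitIndex=3
Op 6: append 1 -> log_len=4
Op 7: F0 acks idx 4 -> match: F0=4 F1=3; commitIndex=4
Op 8: F1 acks idx 1 -> match: F0=4 F1=3; commitIndex=4
Op 9: F0 acks idx 1 -> match: F0=4 F1=3; commitIndex=4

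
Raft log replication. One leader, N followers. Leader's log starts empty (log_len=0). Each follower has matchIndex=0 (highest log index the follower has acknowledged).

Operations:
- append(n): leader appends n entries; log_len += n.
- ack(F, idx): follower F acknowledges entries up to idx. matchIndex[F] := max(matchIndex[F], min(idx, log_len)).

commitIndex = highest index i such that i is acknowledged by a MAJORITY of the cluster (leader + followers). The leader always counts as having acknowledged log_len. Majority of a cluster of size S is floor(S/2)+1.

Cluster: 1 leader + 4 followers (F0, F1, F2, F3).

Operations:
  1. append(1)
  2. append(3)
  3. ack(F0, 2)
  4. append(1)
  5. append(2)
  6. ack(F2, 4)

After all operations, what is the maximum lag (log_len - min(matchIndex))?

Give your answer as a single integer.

Op 1: append 1 -> log_len=1
Op 2: append 3 -> log_len=4
Op 3: F0 acks idx 2 -> match: F0=2 F1=0 F2=0 F3=0; commitIndex=0
Op 4: append 1 -> log_len=5
Op 5: append 2 -> log_len=7
Op 6: F2 acks idx 4 -> match: F0=2 F1=0 F2=4 F3=0; commitIndex=2

Answer: 7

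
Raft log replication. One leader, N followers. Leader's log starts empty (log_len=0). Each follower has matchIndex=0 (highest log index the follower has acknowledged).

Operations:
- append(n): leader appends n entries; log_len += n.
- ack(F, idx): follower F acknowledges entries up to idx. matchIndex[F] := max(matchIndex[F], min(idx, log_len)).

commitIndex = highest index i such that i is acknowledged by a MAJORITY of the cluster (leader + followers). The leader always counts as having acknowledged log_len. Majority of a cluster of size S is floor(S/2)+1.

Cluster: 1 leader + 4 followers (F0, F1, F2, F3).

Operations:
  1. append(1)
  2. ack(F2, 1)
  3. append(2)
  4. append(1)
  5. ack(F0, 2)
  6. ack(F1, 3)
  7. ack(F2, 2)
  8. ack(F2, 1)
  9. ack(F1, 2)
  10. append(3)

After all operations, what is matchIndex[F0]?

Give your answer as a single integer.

Answer: 2

Derivation:
Op 1: append 1 -> log_len=1
Op 2: F2 acks idx 1 -> match: F0=0 F1=0 F2=1 F3=0; commitIndex=0
Op 3: append 2 -> log_len=3
Op 4: append 1 -> log_len=4
Op 5: F0 acks idx 2 -> match: F0=2 F1=0 F2=1 F3=0; commitIndex=1
Op 6: F1 acks idx 3 -> match: F0=2 F1=3 F2=1 F3=0; commitIndex=2
Op 7: F2 acks idx 2 -> match: F0=2 F1=3 F2=2 F3=0; commitIndex=2
Op 8: F2 acks idx 1 -> match: F0=2 F1=3 F2=2 F3=0; commitIndex=2
Op 9: F1 acks idx 2 -> match: F0=2 F1=3 F2=2 F3=0; commitIndex=2
Op 10: append 3 -> log_len=7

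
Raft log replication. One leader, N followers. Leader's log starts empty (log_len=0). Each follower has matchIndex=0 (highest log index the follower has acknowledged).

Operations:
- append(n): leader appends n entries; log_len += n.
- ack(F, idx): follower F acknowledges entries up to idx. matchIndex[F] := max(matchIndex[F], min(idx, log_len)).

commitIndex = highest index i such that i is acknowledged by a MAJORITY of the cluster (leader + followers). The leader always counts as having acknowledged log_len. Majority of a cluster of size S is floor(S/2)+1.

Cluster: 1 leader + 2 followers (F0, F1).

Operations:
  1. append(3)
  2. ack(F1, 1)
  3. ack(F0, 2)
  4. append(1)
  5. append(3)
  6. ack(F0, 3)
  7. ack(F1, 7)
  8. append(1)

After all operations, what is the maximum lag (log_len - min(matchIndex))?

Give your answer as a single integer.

Op 1: append 3 -> log_len=3
Op 2: F1 acks idx 1 -> match: F0=0 F1=1; commitIndex=1
Op 3: F0 acks idx 2 -> match: F0=2 F1=1; commitIndex=2
Op 4: append 1 -> log_len=4
Op 5: append 3 -> log_len=7
Op 6: F0 acks idx 3 -> match: F0=3 F1=1; commitIndex=3
Op 7: F1 acks idx 7 -> match: F0=3 F1=7; commitIndex=7
Op 8: append 1 -> log_len=8

Answer: 5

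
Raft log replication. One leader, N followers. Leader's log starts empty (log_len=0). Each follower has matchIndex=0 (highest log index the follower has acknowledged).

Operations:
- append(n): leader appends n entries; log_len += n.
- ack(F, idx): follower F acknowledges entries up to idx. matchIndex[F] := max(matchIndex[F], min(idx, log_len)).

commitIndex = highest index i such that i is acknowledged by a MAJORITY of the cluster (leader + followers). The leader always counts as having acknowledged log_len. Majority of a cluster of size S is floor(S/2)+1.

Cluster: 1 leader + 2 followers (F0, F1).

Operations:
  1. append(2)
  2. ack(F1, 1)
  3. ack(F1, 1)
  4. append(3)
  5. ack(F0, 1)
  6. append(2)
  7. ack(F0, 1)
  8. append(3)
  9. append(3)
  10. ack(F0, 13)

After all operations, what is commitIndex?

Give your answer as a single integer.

Answer: 13

Derivation:
Op 1: append 2 -> log_len=2
Op 2: F1 acks idx 1 -> match: F0=0 F1=1; commitIndex=1
Op 3: F1 acks idx 1 -> match: F0=0 F1=1; commitIndex=1
Op 4: append 3 -> log_len=5
Op 5: F0 acks idx 1 -> match: F0=1 F1=1; commitIndex=1
Op 6: append 2 -> log_len=7
Op 7: F0 acks idx 1 -> match: F0=1 F1=1; commitIndex=1
Op 8: append 3 -> log_len=10
Op 9: append 3 -> log_len=13
Op 10: F0 acks idx 13 -> match: F0=13 F1=1; commitIndex=13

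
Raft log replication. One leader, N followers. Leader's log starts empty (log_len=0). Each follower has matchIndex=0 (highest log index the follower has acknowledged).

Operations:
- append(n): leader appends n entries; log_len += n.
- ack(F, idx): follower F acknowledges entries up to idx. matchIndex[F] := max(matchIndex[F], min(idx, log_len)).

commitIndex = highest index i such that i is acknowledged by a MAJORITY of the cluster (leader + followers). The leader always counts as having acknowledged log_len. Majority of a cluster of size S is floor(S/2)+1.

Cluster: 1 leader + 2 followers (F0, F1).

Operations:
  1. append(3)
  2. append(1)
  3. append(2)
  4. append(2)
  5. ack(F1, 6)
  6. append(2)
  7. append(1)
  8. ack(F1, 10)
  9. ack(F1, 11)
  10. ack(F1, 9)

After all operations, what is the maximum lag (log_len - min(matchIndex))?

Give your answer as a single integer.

Op 1: append 3 -> log_len=3
Op 2: append 1 -> log_len=4
Op 3: append 2 -> log_len=6
Op 4: append 2 -> log_len=8
Op 5: F1 acks idx 6 -> match: F0=0 F1=6; commitIndex=6
Op 6: append 2 -> log_len=10
Op 7: append 1 -> log_len=11
Op 8: F1 acks idx 10 -> match: F0=0 F1=10; commitIndex=10
Op 9: F1 acks idx 11 -> match: F0=0 F1=11; commitIndex=11
Op 10: F1 acks idx 9 -> match: F0=0 F1=11; commitIndex=11

Answer: 11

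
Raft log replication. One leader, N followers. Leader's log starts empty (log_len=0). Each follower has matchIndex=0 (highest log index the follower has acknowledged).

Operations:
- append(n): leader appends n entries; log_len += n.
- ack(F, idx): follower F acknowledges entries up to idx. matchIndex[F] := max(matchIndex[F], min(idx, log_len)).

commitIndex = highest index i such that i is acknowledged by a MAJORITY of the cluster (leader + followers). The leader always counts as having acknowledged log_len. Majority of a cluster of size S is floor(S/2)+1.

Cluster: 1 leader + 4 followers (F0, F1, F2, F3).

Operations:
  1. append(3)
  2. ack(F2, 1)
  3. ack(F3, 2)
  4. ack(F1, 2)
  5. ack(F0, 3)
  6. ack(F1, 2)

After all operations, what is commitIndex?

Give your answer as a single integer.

Answer: 2

Derivation:
Op 1: append 3 -> log_len=3
Op 2: F2 acks idx 1 -> match: F0=0 F1=0 F2=1 F3=0; commitIndex=0
Op 3: F3 acks idx 2 -> match: F0=0 F1=0 F2=1 F3=2; commitIndex=1
Op 4: F1 acks idx 2 -> match: F0=0 F1=2 F2=1 F3=2; commitIndex=2
Op 5: F0 acks idx 3 -> match: F0=3 F1=2 F2=1 F3=2; commitIndex=2
Op 6: F1 acks idx 2 -> match: F0=3 F1=2 F2=1 F3=2; commitIndex=2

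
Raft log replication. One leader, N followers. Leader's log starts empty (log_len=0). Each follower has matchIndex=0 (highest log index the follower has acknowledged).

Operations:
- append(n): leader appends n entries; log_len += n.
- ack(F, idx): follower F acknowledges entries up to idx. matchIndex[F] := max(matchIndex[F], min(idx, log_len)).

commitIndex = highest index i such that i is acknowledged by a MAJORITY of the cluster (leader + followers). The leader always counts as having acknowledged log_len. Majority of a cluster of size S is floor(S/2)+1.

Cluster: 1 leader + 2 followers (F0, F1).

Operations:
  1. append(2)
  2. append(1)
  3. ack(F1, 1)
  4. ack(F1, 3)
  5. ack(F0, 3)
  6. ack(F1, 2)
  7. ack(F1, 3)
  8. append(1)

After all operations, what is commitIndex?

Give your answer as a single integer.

Op 1: append 2 -> log_len=2
Op 2: append 1 -> log_len=3
Op 3: F1 acks idx 1 -> match: F0=0 F1=1; commitIndex=1
Op 4: F1 acks idx 3 -> match: F0=0 F1=3; commitIndex=3
Op 5: F0 acks idx 3 -> match: F0=3 F1=3; commitIndex=3
Op 6: F1 acks idx 2 -> match: F0=3 F1=3; commitIndex=3
Op 7: F1 acks idx 3 -> match: F0=3 F1=3; commitIndex=3
Op 8: append 1 -> log_len=4

Answer: 3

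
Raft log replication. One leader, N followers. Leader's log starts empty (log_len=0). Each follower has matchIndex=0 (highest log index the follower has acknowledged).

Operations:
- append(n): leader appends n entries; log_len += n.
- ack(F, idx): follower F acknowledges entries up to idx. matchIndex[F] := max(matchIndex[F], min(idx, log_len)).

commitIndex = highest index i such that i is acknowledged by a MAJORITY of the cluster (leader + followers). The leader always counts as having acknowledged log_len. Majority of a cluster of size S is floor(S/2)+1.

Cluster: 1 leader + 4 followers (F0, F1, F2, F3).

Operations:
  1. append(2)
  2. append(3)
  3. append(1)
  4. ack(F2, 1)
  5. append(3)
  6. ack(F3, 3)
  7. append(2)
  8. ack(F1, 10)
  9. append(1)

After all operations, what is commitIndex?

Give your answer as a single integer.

Answer: 3

Derivation:
Op 1: append 2 -> log_len=2
Op 2: append 3 -> log_len=5
Op 3: append 1 -> log_len=6
Op 4: F2 acks idx 1 -> match: F0=0 F1=0 F2=1 F3=0; commitIndex=0
Op 5: append 3 -> log_len=9
Op 6: F3 acks idx 3 -> match: F0=0 F1=0 F2=1 F3=3; commitIndex=1
Op 7: append 2 -> log_len=11
Op 8: F1 acks idx 10 -> match: F0=0 F1=10 F2=1 F3=3; commitIndex=3
Op 9: append 1 -> log_len=12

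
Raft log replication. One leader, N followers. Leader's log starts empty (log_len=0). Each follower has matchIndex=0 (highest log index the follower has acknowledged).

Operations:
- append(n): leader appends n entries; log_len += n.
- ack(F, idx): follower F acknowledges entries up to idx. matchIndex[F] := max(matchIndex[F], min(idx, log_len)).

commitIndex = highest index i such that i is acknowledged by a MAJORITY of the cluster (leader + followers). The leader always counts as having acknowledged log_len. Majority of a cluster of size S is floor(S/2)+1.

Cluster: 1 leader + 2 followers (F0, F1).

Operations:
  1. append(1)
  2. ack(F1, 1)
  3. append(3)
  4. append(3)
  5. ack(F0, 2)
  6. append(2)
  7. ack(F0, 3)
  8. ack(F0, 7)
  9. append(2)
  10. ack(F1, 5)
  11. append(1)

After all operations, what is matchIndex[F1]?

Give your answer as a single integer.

Op 1: append 1 -> log_len=1
Op 2: F1 acks idx 1 -> match: F0=0 F1=1; commitIndex=1
Op 3: append 3 -> log_len=4
Op 4: append 3 -> log_len=7
Op 5: F0 acks idx 2 -> match: F0=2 F1=1; commitIndex=2
Op 6: append 2 -> log_len=9
Op 7: F0 acks idx 3 -> match: F0=3 F1=1; commitIndex=3
Op 8: F0 acks idx 7 -> match: F0=7 F1=1; commitIndex=7
Op 9: append 2 -> log_len=11
Op 10: F1 acks idx 5 -> match: F0=7 F1=5; commitIndex=7
Op 11: append 1 -> log_len=12

Answer: 5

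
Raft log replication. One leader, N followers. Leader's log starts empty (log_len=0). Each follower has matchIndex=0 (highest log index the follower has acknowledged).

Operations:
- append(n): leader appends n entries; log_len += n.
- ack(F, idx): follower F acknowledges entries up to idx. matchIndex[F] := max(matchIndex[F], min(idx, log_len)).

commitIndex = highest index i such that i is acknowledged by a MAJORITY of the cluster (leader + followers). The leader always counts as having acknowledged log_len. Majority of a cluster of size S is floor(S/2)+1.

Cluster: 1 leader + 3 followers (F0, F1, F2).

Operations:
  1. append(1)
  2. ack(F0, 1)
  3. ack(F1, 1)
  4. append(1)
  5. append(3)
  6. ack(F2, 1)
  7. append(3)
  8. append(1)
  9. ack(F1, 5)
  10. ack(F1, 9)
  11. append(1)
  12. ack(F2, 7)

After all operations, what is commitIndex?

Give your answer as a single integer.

Op 1: append 1 -> log_len=1
Op 2: F0 acks idx 1 -> match: F0=1 F1=0 F2=0; commitIndex=0
Op 3: F1 acks idx 1 -> match: F0=1 F1=1 F2=0; commitIndex=1
Op 4: append 1 -> log_len=2
Op 5: append 3 -> log_len=5
Op 6: F2 acks idx 1 -> match: F0=1 F1=1 F2=1; commitIndex=1
Op 7: append 3 -> log_len=8
Op 8: append 1 -> log_len=9
Op 9: F1 acks idx 5 -> match: F0=1 F1=5 F2=1; commitIndex=1
Op 10: F1 acks idx 9 -> match: F0=1 F1=9 F2=1; commitIndex=1
Op 11: append 1 -> log_len=10
Op 12: F2 acks idx 7 -> match: F0=1 F1=9 F2=7; commitIndex=7

Answer: 7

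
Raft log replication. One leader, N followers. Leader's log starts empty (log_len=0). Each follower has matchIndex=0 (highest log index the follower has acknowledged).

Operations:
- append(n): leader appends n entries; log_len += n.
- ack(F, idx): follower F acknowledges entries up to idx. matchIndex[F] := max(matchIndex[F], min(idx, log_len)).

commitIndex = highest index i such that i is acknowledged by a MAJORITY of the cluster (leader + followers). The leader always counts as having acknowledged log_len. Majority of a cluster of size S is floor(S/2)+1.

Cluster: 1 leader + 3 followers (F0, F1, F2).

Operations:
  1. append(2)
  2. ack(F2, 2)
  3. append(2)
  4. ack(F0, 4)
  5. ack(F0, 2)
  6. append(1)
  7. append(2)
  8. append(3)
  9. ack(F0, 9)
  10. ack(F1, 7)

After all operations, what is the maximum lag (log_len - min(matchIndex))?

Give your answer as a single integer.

Answer: 8

Derivation:
Op 1: append 2 -> log_len=2
Op 2: F2 acks idx 2 -> match: F0=0 F1=0 F2=2; commitIndex=0
Op 3: append 2 -> log_len=4
Op 4: F0 acks idx 4 -> match: F0=4 F1=0 F2=2; commitIndex=2
Op 5: F0 acks idx 2 -> match: F0=4 F1=0 F2=2; commitIndex=2
Op 6: append 1 -> log_len=5
Op 7: append 2 -> log_len=7
Op 8: append 3 -> log_len=10
Op 9: F0 acks idx 9 -> match: F0=9 F1=0 F2=2; commitIndex=2
Op 10: F1 acks idx 7 -> match: F0=9 F1=7 F2=2; commitIndex=7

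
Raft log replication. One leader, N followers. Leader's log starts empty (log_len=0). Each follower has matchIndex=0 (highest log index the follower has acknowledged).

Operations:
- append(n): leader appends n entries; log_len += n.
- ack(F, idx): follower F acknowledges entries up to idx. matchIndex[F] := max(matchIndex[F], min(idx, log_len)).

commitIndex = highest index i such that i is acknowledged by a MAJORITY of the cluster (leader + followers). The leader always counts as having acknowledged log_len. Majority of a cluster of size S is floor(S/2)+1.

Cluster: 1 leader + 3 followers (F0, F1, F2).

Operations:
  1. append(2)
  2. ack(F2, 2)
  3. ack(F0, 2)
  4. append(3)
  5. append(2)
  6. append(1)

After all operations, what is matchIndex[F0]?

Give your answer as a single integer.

Answer: 2

Derivation:
Op 1: append 2 -> log_len=2
Op 2: F2 acks idx 2 -> match: F0=0 F1=0 F2=2; commitIndex=0
Op 3: F0 acks idx 2 -> match: F0=2 F1=0 F2=2; commitIndex=2
Op 4: append 3 -> log_len=5
Op 5: append 2 -> log_len=7
Op 6: append 1 -> log_len=8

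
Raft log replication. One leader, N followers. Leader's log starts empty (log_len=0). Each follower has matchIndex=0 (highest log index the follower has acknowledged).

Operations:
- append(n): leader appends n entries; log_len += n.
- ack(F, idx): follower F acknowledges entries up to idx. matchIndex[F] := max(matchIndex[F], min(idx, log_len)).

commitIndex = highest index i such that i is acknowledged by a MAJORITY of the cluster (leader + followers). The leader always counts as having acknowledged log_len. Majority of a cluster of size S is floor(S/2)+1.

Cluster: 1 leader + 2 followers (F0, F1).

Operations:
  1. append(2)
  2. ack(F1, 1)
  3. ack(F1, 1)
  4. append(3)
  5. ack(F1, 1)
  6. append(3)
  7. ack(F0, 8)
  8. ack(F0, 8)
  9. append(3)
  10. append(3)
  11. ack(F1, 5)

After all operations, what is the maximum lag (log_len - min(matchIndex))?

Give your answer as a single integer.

Answer: 9

Derivation:
Op 1: append 2 -> log_len=2
Op 2: F1 acks idx 1 -> match: F0=0 F1=1; commitIndex=1
Op 3: F1 acks idx 1 -> match: F0=0 F1=1; commitIndex=1
Op 4: append 3 -> log_len=5
Op 5: F1 acks idx 1 -> match: F0=0 F1=1; commitIndex=1
Op 6: append 3 -> log_len=8
Op 7: F0 acks idx 8 -> match: F0=8 F1=1; commitIndex=8
Op 8: F0 acks idx 8 -> match: F0=8 F1=1; commitIndex=8
Op 9: append 3 -> log_len=11
Op 10: append 3 -> log_len=14
Op 11: F1 acks idx 5 -> match: F0=8 F1=5; commitIndex=8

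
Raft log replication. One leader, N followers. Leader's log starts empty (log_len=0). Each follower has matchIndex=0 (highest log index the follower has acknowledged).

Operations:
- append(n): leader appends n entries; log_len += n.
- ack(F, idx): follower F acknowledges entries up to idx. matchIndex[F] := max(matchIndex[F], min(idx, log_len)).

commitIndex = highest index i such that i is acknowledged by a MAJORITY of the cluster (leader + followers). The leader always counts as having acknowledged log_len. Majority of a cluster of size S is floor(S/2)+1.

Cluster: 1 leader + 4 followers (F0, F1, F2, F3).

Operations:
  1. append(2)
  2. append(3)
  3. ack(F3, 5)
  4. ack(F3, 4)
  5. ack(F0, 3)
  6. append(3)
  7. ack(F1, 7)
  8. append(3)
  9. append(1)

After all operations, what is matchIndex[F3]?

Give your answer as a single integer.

Op 1: append 2 -> log_len=2
Op 2: append 3 -> log_len=5
Op 3: F3 acks idx 5 -> match: F0=0 F1=0 F2=0 F3=5; commitIndex=0
Op 4: F3 acks idx 4 -> match: F0=0 F1=0 F2=0 F3=5; commitIndex=0
Op 5: F0 acks idx 3 -> match: F0=3 F1=0 F2=0 F3=5; commitIndex=3
Op 6: append 3 -> log_len=8
Op 7: F1 acks idx 7 -> match: F0=3 F1=7 F2=0 F3=5; commitIndex=5
Op 8: append 3 -> log_len=11
Op 9: append 1 -> log_len=12

Answer: 5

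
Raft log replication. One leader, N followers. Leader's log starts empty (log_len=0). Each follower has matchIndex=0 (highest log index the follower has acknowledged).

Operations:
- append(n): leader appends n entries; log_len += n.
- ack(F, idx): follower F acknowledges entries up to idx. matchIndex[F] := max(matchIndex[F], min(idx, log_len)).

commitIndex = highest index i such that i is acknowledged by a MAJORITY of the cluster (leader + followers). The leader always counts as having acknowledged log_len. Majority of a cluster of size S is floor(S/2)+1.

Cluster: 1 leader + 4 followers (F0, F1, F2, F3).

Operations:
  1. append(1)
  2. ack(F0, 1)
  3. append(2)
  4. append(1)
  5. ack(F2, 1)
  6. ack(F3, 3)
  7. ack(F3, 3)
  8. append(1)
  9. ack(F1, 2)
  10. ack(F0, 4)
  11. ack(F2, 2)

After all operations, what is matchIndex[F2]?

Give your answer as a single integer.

Answer: 2

Derivation:
Op 1: append 1 -> log_len=1
Op 2: F0 acks idx 1 -> match: F0=1 F1=0 F2=0 F3=0; commitIndex=0
Op 3: append 2 -> log_len=3
Op 4: append 1 -> log_len=4
Op 5: F2 acks idx 1 -> match: F0=1 F1=0 F2=1 F3=0; commitIndex=1
Op 6: F3 acks idx 3 -> match: F0=1 F1=0 F2=1 F3=3; commitIndex=1
Op 7: F3 acks idx 3 -> match: F0=1 F1=0 F2=1 F3=3; commitIndex=1
Op 8: append 1 -> log_len=5
Op 9: F1 acks idx 2 -> match: F0=1 F1=2 F2=1 F3=3; commitIndex=2
Op 10: F0 acks idx 4 -> match: F0=4 F1=2 F2=1 F3=3; commitIndex=3
Op 11: F2 acks idx 2 -> match: F0=4 F1=2 F2=2 F3=3; commitIndex=3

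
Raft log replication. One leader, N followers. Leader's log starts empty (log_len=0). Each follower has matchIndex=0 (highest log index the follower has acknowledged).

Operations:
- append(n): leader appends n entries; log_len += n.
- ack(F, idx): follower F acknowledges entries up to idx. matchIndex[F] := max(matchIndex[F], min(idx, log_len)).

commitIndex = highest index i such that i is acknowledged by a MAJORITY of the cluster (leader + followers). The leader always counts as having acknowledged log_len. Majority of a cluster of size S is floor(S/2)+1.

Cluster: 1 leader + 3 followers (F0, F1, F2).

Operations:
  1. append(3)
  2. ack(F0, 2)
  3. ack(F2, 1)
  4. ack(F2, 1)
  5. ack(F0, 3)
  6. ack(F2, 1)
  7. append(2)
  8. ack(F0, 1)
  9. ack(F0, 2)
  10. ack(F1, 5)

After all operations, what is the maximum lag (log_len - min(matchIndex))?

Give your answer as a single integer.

Answer: 4

Derivation:
Op 1: append 3 -> log_len=3
Op 2: F0 acks idx 2 -> match: F0=2 F1=0 F2=0; commitIndex=0
Op 3: F2 acks idx 1 -> match: F0=2 F1=0 F2=1; commitIndex=1
Op 4: F2 acks idx 1 -> match: F0=2 F1=0 F2=1; commitIndex=1
Op 5: F0 acks idx 3 -> match: F0=3 F1=0 F2=1; commitIndex=1
Op 6: F2 acks idx 1 -> match: F0=3 F1=0 F2=1; commitIndex=1
Op 7: append 2 -> log_len=5
Op 8: F0 acks idx 1 -> match: F0=3 F1=0 F2=1; commitIndex=1
Op 9: F0 acks idx 2 -> match: F0=3 F1=0 F2=1; commitIndex=1
Op 10: F1 acks idx 5 -> match: F0=3 F1=5 F2=1; commitIndex=3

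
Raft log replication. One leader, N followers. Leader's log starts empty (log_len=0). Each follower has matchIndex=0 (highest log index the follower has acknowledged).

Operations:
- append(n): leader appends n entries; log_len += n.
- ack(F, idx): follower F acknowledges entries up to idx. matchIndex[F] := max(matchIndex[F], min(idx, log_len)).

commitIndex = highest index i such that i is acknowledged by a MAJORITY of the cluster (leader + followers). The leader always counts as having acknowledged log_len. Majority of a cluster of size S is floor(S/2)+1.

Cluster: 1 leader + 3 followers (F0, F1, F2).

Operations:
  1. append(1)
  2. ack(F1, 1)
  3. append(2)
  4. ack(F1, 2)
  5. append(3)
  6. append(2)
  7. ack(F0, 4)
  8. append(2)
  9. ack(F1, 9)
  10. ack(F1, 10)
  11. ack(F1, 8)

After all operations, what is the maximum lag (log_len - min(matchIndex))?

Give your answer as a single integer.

Op 1: append 1 -> log_len=1
Op 2: F1 acks idx 1 -> match: F0=0 F1=1 F2=0; commitIndex=0
Op 3: append 2 -> log_len=3
Op 4: F1 acks idx 2 -> match: F0=0 F1=2 F2=0; commitIndex=0
Op 5: append 3 -> log_len=6
Op 6: append 2 -> log_len=8
Op 7: F0 acks idx 4 -> match: F0=4 F1=2 F2=0; commitIndex=2
Op 8: append 2 -> log_len=10
Op 9: F1 acks idx 9 -> match: F0=4 F1=9 F2=0; commitIndex=4
Op 10: F1 acks idx 10 -> match: F0=4 F1=10 F2=0; commitIndex=4
Op 11: F1 acks idx 8 -> match: F0=4 F1=10 F2=0; commitIndex=4

Answer: 10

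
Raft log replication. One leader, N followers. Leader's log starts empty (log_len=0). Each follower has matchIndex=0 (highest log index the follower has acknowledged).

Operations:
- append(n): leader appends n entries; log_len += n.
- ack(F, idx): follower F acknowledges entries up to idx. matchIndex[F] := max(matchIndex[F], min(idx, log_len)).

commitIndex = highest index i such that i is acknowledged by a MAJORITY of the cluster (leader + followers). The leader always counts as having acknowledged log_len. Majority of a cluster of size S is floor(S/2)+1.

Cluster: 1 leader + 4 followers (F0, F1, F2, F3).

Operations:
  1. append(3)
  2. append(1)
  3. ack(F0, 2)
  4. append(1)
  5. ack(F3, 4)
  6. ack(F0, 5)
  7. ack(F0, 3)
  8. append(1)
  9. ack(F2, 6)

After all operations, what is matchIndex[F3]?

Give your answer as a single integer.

Answer: 4

Derivation:
Op 1: append 3 -> log_len=3
Op 2: append 1 -> log_len=4
Op 3: F0 acks idx 2 -> match: F0=2 F1=0 F2=0 F3=0; commitIndex=0
Op 4: append 1 -> log_len=5
Op 5: F3 acks idx 4 -> match: F0=2 F1=0 F2=0 F3=4; commitIndex=2
Op 6: F0 acks idx 5 -> match: F0=5 F1=0 F2=0 F3=4; commitIndex=4
Op 7: F0 acks idx 3 -> match: F0=5 F1=0 F2=0 F3=4; commitIndex=4
Op 8: append 1 -> log_len=6
Op 9: F2 acks idx 6 -> match: F0=5 F1=0 F2=6 F3=4; commitIndex=5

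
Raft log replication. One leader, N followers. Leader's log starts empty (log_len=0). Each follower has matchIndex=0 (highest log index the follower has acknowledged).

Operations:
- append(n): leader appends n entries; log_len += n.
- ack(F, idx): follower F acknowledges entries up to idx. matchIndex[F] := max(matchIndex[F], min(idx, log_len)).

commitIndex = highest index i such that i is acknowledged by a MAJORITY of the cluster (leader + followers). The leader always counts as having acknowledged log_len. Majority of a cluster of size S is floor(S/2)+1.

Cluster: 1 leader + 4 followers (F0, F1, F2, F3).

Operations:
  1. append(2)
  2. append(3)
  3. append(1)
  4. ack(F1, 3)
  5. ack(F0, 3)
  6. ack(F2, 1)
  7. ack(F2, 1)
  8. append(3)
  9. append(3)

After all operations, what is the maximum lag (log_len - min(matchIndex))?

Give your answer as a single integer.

Answer: 12

Derivation:
Op 1: append 2 -> log_len=2
Op 2: append 3 -> log_len=5
Op 3: append 1 -> log_len=6
Op 4: F1 acks idx 3 -> match: F0=0 F1=3 F2=0 F3=0; commitIndex=0
Op 5: F0 acks idx 3 -> match: F0=3 F1=3 F2=0 F3=0; commitIndex=3
Op 6: F2 acks idx 1 -> match: F0=3 F1=3 F2=1 F3=0; commitIndex=3
Op 7: F2 acks idx 1 -> match: F0=3 F1=3 F2=1 F3=0; commitIndex=3
Op 8: append 3 -> log_len=9
Op 9: append 3 -> log_len=12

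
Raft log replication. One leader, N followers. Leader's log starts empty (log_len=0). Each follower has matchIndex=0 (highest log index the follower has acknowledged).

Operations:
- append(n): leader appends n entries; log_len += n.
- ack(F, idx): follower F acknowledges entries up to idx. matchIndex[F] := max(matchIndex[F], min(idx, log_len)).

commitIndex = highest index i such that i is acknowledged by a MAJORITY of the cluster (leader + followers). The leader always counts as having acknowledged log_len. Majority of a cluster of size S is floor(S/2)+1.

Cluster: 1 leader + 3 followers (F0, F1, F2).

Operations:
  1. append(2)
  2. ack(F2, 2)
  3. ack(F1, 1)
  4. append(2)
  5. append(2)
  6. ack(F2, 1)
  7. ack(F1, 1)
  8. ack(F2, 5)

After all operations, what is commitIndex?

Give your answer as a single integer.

Op 1: append 2 -> log_len=2
Op 2: F2 acks idx 2 -> match: F0=0 F1=0 F2=2; commitIndex=0
Op 3: F1 acks idx 1 -> match: F0=0 F1=1 F2=2; commitIndex=1
Op 4: append 2 -> log_len=4
Op 5: append 2 -> log_len=6
Op 6: F2 acks idx 1 -> match: F0=0 F1=1 F2=2; commitIndex=1
Op 7: F1 acks idx 1 -> match: F0=0 F1=1 F2=2; commitIndex=1
Op 8: F2 acks idx 5 -> match: F0=0 F1=1 F2=5; commitIndex=1

Answer: 1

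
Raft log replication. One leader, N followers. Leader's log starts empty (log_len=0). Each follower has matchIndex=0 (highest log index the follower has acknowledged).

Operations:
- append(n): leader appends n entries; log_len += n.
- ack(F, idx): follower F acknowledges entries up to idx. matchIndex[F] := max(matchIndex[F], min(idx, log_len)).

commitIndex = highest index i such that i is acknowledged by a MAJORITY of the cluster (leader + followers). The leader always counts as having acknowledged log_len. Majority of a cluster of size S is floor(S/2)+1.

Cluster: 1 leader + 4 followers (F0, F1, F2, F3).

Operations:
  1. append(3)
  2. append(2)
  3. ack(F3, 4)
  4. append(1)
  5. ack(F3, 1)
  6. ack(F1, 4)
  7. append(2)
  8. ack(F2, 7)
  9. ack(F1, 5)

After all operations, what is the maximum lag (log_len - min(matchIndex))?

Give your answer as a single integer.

Answer: 8

Derivation:
Op 1: append 3 -> log_len=3
Op 2: append 2 -> log_len=5
Op 3: F3 acks idx 4 -> match: F0=0 F1=0 F2=0 F3=4; commitIndex=0
Op 4: append 1 -> log_len=6
Op 5: F3 acks idx 1 -> match: F0=0 F1=0 F2=0 F3=4; commitIndex=0
Op 6: F1 acks idx 4 -> match: F0=0 F1=4 F2=0 F3=4; commitIndex=4
Op 7: append 2 -> log_len=8
Op 8: F2 acks idx 7 -> match: F0=0 F1=4 F2=7 F3=4; commitIndex=4
Op 9: F1 acks idx 5 -> match: F0=0 F1=5 F2=7 F3=4; commitIndex=5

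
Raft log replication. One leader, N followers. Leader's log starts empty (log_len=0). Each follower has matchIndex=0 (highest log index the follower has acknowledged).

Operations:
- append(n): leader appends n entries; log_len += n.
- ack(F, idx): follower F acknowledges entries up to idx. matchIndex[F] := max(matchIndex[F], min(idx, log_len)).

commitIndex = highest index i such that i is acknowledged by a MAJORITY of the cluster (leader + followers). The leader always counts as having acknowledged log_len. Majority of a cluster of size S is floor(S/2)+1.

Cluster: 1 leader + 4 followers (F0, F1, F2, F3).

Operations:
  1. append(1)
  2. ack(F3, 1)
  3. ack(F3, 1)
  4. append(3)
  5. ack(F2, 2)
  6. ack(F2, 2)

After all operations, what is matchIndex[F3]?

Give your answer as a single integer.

Answer: 1

Derivation:
Op 1: append 1 -> log_len=1
Op 2: F3 acks idx 1 -> match: F0=0 F1=0 F2=0 F3=1; commitIndex=0
Op 3: F3 acks idx 1 -> match: F0=0 F1=0 F2=0 F3=1; commitIndex=0
Op 4: append 3 -> log_len=4
Op 5: F2 acks idx 2 -> match: F0=0 F1=0 F2=2 F3=1; commitIndex=1
Op 6: F2 acks idx 2 -> match: F0=0 F1=0 F2=2 F3=1; commitIndex=1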